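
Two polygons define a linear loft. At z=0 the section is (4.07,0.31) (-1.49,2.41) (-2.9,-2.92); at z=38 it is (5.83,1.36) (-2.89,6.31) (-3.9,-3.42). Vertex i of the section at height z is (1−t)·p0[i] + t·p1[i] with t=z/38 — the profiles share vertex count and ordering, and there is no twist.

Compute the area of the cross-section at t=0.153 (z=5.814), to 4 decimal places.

Area at t=0.153: 19.8504

Cross-section at t=0.153: each vertex is (1-t)·p0[i] + t·p1[i].
  v1: (1-0.153)·(4.07,0.31) + 0.153·(5.83,1.36) = (4.3393,0.4707)
  v2: (1-0.153)·(-1.49,2.41) + 0.153·(-2.89,6.31) = (-1.7042,3.0067)
  v3: (1-0.153)·(-2.9,-2.92) + 0.153·(-3.9,-3.42) = (-3.0530,-2.9965)
Shoelace sum Σ(x_i·y_{i+1} − x_{i+1}·y_i):
  i=1: 4.3393·3.0067 − -1.7042·0.4707 = +13.8490 (running +13.8490)
  i=2: -1.7042·-2.9965 − -3.0530·3.0067 = +14.2861 (running +28.1351)
  i=3: -3.0530·0.4707 − 4.3393·-2.9965 = +11.5658 (running +39.7008)
Area = |Σ|/2 = |39.7008|/2 = 19.8504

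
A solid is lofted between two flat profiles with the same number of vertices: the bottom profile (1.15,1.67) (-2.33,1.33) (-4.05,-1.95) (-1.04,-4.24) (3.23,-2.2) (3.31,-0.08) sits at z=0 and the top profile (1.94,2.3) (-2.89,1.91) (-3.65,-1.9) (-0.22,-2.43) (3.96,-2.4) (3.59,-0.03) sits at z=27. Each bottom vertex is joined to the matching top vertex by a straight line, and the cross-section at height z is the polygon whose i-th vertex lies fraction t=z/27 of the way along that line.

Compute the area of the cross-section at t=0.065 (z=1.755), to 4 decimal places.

Cross-section at t=0.065: each vertex is (1-t)·p0[i] + t·p1[i].
  v1: (1-0.065)·(1.15,1.67) + 0.065·(1.94,2.3) = (1.2014,1.7109)
  v2: (1-0.065)·(-2.33,1.33) + 0.065·(-2.89,1.91) = (-2.3664,1.3677)
  v3: (1-0.065)·(-4.05,-1.95) + 0.065·(-3.65,-1.9) = (-4.0240,-1.9467)
  v4: (1-0.065)·(-1.04,-4.24) + 0.065·(-0.22,-2.43) = (-0.9867,-4.1223)
  v5: (1-0.065)·(3.23,-2.2) + 0.065·(3.96,-2.4) = (3.2775,-2.2130)
  v6: (1-0.065)·(3.31,-0.08) + 0.065·(3.59,-0.03) = (3.3282,-0.0767)
Shoelace sum Σ(x_i·y_{i+1} − x_{i+1}·y_i):
  i=1: 1.2014·1.3677 − -2.3664·1.7109 = +5.6919 (running +5.6919)
  i=2: -2.3664·-1.9467 − -4.0240·1.3677 = +10.1104 (running +15.8023)
  i=3: -4.0240·-4.1223 − -0.9867·-1.9467 = +14.6675 (running +30.4698)
  i=4: -0.9867·-2.2130 − 3.2775·-4.1223 = +15.6944 (running +46.1641)
  i=5: 3.2775·-0.0767 − 3.3282·-2.2130 = +7.1138 (running +53.2779)
  i=6: 3.3282·1.7109 − 1.2014·-0.0767 = +5.7866 (running +59.0645)
Area = |Σ|/2 = |59.0645|/2 = 29.5322

Area at t=0.065: 29.5322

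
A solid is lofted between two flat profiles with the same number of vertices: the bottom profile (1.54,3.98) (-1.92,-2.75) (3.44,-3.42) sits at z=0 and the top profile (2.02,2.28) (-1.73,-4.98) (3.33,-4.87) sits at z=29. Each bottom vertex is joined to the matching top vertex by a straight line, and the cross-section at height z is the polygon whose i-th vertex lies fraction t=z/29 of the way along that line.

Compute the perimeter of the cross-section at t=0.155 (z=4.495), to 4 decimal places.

Perimeter at t=0.155: 20.5829

Cross-section at t=0.155: each vertex is (1-t)·p0[i] + t·p1[i].
  v1: (1-0.155)·(1.54,3.98) + 0.155·(2.02,2.28) = (1.6144,3.7165)
  v2: (1-0.155)·(-1.92,-2.75) + 0.155·(-1.73,-4.98) = (-1.8905,-3.0957)
  v3: (1-0.155)·(3.44,-3.42) + 0.155·(3.33,-4.87) = (3.4230,-3.6448)
Perimeter = Σ |v_{i+1} − v_i|:
  edge 1→2: √(-3.5049² + -6.8121²) = 7.6609 (running 7.6609)
  edge 2→3: √(5.3135² + -0.5491²) = 5.3418 (running 13.0027)
  edge 3→1: √(-1.8086² + 7.3613²) = 7.5802 (running 20.5829)
Perimeter = 20.5829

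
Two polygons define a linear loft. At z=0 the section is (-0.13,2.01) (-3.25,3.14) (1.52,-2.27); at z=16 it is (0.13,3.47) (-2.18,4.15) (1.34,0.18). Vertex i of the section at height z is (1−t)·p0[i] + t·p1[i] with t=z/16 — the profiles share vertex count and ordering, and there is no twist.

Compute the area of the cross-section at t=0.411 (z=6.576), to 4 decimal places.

Cross-section at t=0.411: each vertex is (1-t)·p0[i] + t·p1[i].
  v1: (1-0.411)·(-0.13,2.01) + 0.411·(0.13,3.47) = (-0.0231,2.6101)
  v2: (1-0.411)·(-3.25,3.14) + 0.411·(-2.18,4.15) = (-2.8102,3.5551)
  v3: (1-0.411)·(1.52,-2.27) + 0.411·(1.34,0.18) = (1.4460,-1.2631)
Shoelace sum Σ(x_i·y_{i+1} − x_{i+1}·y_i):
  i=1: -0.0231·3.5551 − -2.8102·2.6101 = +7.2526 (running +7.2526)
  i=2: -2.8102·-1.2631 − 1.4460·3.5551 = -1.5913 (running +5.6613)
  i=3: 1.4460·2.6101 − -0.0231·-1.2631 = +3.7450 (running +9.4063)
Area = |Σ|/2 = |9.4063|/2 = 4.7031

Area at t=0.411: 4.7031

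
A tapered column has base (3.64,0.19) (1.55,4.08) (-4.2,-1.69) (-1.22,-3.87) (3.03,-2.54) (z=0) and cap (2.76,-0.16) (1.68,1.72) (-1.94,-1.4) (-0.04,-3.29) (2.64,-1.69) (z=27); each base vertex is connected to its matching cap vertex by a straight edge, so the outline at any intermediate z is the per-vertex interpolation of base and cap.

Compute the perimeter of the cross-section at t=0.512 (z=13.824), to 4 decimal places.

Cross-section at t=0.512: each vertex is (1-t)·p0[i] + t·p1[i].
  v1: (1-0.512)·(3.64,0.19) + 0.512·(2.76,-0.16) = (3.1894,0.0108)
  v2: (1-0.512)·(1.55,4.08) + 0.512·(1.68,1.72) = (1.6166,2.8717)
  v3: (1-0.512)·(-4.2,-1.69) + 0.512·(-1.94,-1.4) = (-3.0429,-1.5415)
  v4: (1-0.512)·(-1.22,-3.87) + 0.512·(-0.04,-3.29) = (-0.6158,-3.5730)
  v5: (1-0.512)·(3.03,-2.54) + 0.512·(2.64,-1.69) = (2.8303,-2.1048)
Perimeter = Σ |v_{i+1} − v_i|:
  edge 1→2: √(-1.5729² + 2.8609²) = 3.2647 (running 3.2647)
  edge 2→3: √(-4.6594² + -4.4132²) = 6.4177 (running 9.6824)
  edge 3→4: √(2.4270² + -2.0315²) = 3.1651 (running 12.8475)
  edge 4→5: √(3.4462² + 1.4682²) = 3.7459 (running 16.5934)
  edge 5→1: √(0.3591² + 2.1156²) = 2.1459 (running 18.7393)
Perimeter = 18.7393

Perimeter at t=0.512: 18.7393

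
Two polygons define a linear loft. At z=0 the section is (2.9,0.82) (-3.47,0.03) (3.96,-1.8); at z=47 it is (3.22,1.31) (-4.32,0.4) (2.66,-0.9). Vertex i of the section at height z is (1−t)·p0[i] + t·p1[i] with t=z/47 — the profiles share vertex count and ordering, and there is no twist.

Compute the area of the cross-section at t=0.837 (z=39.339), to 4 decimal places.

Area at t=0.837: 8.2348

Cross-section at t=0.837: each vertex is (1-t)·p0[i] + t·p1[i].
  v1: (1-0.837)·(2.9,0.82) + 0.837·(3.22,1.31) = (3.1678,1.2301)
  v2: (1-0.837)·(-3.47,0.03) + 0.837·(-4.32,0.4) = (-4.1814,0.3397)
  v3: (1-0.837)·(3.96,-1.8) + 0.837·(2.66,-0.9) = (2.8719,-1.0467)
Shoelace sum Σ(x_i·y_{i+1} − x_{i+1}·y_i):
  i=1: 3.1678·0.3397 − -4.1814·1.2301 = +6.2198 (running +6.2198)
  i=2: -4.1814·-1.0467 − 2.8719·0.3397 = +3.4012 (running +9.6210)
  i=3: 2.8719·1.2301 − 3.1678·-1.0467 = +6.8486 (running +16.4696)
Area = |Σ|/2 = |16.4696|/2 = 8.2348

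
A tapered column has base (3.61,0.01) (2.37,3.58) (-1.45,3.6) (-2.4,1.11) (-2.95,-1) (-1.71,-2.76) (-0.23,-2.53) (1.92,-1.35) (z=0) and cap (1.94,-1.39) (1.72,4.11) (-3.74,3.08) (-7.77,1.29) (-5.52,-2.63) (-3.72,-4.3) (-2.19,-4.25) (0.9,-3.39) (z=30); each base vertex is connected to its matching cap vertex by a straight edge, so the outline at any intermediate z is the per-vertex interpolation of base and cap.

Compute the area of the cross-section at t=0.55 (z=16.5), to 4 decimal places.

Area at t=0.55: 44.0245

Cross-section at t=0.55: each vertex is (1-t)·p0[i] + t·p1[i].
  v1: (1-0.55)·(3.61,0.01) + 0.55·(1.94,-1.39) = (2.6915,-0.7600)
  v2: (1-0.55)·(2.37,3.58) + 0.55·(1.72,4.11) = (2.0125,3.8715)
  v3: (1-0.55)·(-1.45,3.6) + 0.55·(-3.74,3.08) = (-2.7095,3.3140)
  v4: (1-0.55)·(-2.4,1.11) + 0.55·(-7.77,1.29) = (-5.3535,1.2090)
  v5: (1-0.55)·(-2.95,-1) + 0.55·(-5.52,-2.63) = (-4.3635,-1.8965)
  v6: (1-0.55)·(-1.71,-2.76) + 0.55·(-3.72,-4.3) = (-2.8155,-3.6070)
  v7: (1-0.55)·(-0.23,-2.53) + 0.55·(-2.19,-4.25) = (-1.3080,-3.4760)
  v8: (1-0.55)·(1.92,-1.35) + 0.55·(0.9,-3.39) = (1.3590,-2.4720)
Shoelace sum Σ(x_i·y_{i+1} − x_{i+1}·y_i):
  i=1: 2.6915·3.8715 − 2.0125·-0.7600 = +11.9496 (running +11.9496)
  i=2: 2.0125·3.3140 − -2.7095·3.8715 = +17.1593 (running +29.1089)
  i=3: -2.7095·1.2090 − -5.3535·3.3140 = +14.4657 (running +43.5746)
  i=4: -5.3535·-1.8965 − -4.3635·1.2090 = +15.4284 (running +59.0030)
  i=5: -4.3635·-3.6070 − -2.8155·-1.8965 = +10.3995 (running +69.4025)
  i=6: -2.8155·-3.4760 − -1.3080·-3.6070 = +5.0687 (running +74.4713)
  i=7: -1.3080·-2.4720 − 1.3590·-3.4760 = +7.9573 (running +82.4285)
  i=8: 1.3590·-0.7600 − 2.6915·-2.4720 = +5.6205 (running +88.0491)
Area = |Σ|/2 = |88.0491|/2 = 44.0245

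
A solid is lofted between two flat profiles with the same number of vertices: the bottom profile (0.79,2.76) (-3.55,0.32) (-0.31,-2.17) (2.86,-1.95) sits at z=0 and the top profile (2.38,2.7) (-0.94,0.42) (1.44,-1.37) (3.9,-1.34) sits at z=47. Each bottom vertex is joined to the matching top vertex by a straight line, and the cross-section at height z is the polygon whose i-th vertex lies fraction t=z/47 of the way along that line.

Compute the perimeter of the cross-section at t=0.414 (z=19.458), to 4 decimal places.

Perimeter at t=0.414: 15.8879

Cross-section at t=0.414: each vertex is (1-t)·p0[i] + t·p1[i].
  v1: (1-0.414)·(0.79,2.76) + 0.414·(2.38,2.7) = (1.4483,2.7352)
  v2: (1-0.414)·(-3.55,0.32) + 0.414·(-0.94,0.42) = (-2.4695,0.3614)
  v3: (1-0.414)·(-0.31,-2.17) + 0.414·(1.44,-1.37) = (0.4145,-1.8388)
  v4: (1-0.414)·(2.86,-1.95) + 0.414·(3.9,-1.34) = (3.2906,-1.6975)
Perimeter = Σ |v_{i+1} − v_i|:
  edge 1→2: √(-3.9177² + -2.3738²) = 4.5807 (running 4.5807)
  edge 2→3: √(2.8840² + -2.2002²) = 3.6274 (running 8.2082)
  edge 3→4: √(2.8761² + 0.1413²) = 2.8795 (running 11.0877)
  edge 4→1: √(-1.8423² + 4.4326²) = 4.8002 (running 15.8879)
Perimeter = 15.8879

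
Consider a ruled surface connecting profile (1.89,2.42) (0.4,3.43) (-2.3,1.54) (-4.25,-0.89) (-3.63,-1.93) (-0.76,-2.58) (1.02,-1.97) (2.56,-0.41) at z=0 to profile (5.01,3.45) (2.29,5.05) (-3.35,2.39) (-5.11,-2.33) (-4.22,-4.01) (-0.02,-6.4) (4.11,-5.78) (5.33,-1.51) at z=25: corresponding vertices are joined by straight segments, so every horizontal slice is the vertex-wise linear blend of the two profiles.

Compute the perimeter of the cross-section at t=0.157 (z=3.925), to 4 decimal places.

Perimeter at t=0.157: 21.6188

Cross-section at t=0.157: each vertex is (1-t)·p0[i] + t·p1[i].
  v1: (1-0.157)·(1.89,2.42) + 0.157·(5.01,3.45) = (2.3798,2.5817)
  v2: (1-0.157)·(0.4,3.43) + 0.157·(2.29,5.05) = (0.6967,3.6843)
  v3: (1-0.157)·(-2.3,1.54) + 0.157·(-3.35,2.39) = (-2.4648,1.6734)
  v4: (1-0.157)·(-4.25,-0.89) + 0.157·(-5.11,-2.33) = (-4.3850,-1.1161)
  v5: (1-0.157)·(-3.63,-1.93) + 0.157·(-4.22,-4.01) = (-3.7226,-2.2566)
  v6: (1-0.157)·(-0.76,-2.58) + 0.157·(-0.02,-6.4) = (-0.6438,-3.1797)
  v7: (1-0.157)·(1.02,-1.97) + 0.157·(4.11,-5.78) = (1.5051,-2.5682)
  v8: (1-0.157)·(2.56,-0.41) + 0.157·(5.33,-1.51) = (2.9949,-0.5827)
Perimeter = Σ |v_{i+1} − v_i|:
  edge 1→2: √(-1.6831² + 1.1026²) = 2.0121 (running 2.0121)
  edge 2→3: √(-3.1616² + -2.0109²) = 3.7469 (running 5.7590)
  edge 3→4: √(-1.9202² + -2.7895²) = 3.3865 (running 9.1455)
  edge 4→5: √(0.6624² + -1.1405²) = 1.3189 (running 10.4644)
  edge 5→6: √(3.0788² + -0.9232²) = 3.2142 (running 13.6787)
  edge 6→7: √(2.1490² + 0.6116²) = 2.2343 (running 15.9130)
  edge 7→8: √(1.4898² + 1.9855²) = 2.4822 (running 18.3952)
  edge 8→1: √(-0.6151² + 3.1644²) = 3.2236 (running 21.6188)
Perimeter = 21.6188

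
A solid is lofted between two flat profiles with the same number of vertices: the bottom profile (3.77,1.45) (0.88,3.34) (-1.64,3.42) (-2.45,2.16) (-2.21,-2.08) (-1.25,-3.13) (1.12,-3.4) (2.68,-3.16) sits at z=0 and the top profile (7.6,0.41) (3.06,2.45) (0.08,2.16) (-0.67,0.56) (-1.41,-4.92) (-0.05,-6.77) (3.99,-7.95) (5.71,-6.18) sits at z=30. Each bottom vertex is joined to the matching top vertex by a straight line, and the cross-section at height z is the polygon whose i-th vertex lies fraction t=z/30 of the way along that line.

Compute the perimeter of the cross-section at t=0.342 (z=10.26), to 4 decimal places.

Cross-section at t=0.342: each vertex is (1-t)·p0[i] + t·p1[i].
  v1: (1-0.342)·(3.77,1.45) + 0.342·(7.6,0.41) = (5.0799,1.0943)
  v2: (1-0.342)·(0.88,3.34) + 0.342·(3.06,2.45) = (1.6256,3.0356)
  v3: (1-0.342)·(-1.64,3.42) + 0.342·(0.08,2.16) = (-1.0518,2.9891)
  v4: (1-0.342)·(-2.45,2.16) + 0.342·(-0.67,0.56) = (-1.8412,1.6128)
  v5: (1-0.342)·(-2.21,-2.08) + 0.342·(-1.41,-4.92) = (-1.9364,-3.0513)
  v6: (1-0.342)·(-1.25,-3.13) + 0.342·(-0.05,-6.77) = (-0.8396,-4.3749)
  v7: (1-0.342)·(1.12,-3.4) + 0.342·(3.99,-7.95) = (2.1015,-4.9561)
  v8: (1-0.342)·(2.68,-3.16) + 0.342·(5.71,-6.18) = (3.7163,-4.1928)
Perimeter = Σ |v_{i+1} − v_i|:
  edge 1→2: √(-3.4543² + 1.9413²) = 3.9624 (running 3.9624)
  edge 2→3: √(-2.6773² + -0.0465²) = 2.6777 (running 6.6402)
  edge 3→4: √(-0.7895² + -1.3763²) = 1.5866 (running 8.2268)
  edge 4→5: √(-0.0952² + -4.6641²) = 4.6651 (running 12.8918)
  edge 5→6: √(1.0968² + -1.3236²) = 1.7190 (running 14.6108)
  edge 6→7: √(2.9411² + -0.5812²) = 2.9980 (running 17.6088)
  edge 7→8: √(1.6147² + 0.7633²) = 1.7860 (running 19.3949)
  edge 8→1: √(1.3636² + 5.2872²) = 5.4602 (running 24.8550)
Perimeter = 24.8550

Perimeter at t=0.342: 24.8550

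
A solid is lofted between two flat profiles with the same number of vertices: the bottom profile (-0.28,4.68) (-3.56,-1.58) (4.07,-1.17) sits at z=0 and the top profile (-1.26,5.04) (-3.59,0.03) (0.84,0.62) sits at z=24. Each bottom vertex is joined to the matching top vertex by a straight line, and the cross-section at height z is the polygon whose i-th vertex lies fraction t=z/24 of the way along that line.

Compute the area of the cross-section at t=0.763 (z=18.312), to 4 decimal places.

Area at t=0.763: 13.0662

Cross-section at t=0.763: each vertex is (1-t)·p0[i] + t·p1[i].
  v1: (1-0.763)·(-0.28,4.68) + 0.763·(-1.26,5.04) = (-1.0277,4.9547)
  v2: (1-0.763)·(-3.56,-1.58) + 0.763·(-3.59,0.03) = (-3.5829,-0.3516)
  v3: (1-0.763)·(4.07,-1.17) + 0.763·(0.84,0.62) = (1.6055,0.1958)
Shoelace sum Σ(x_i·y_{i+1} − x_{i+1}·y_i):
  i=1: -1.0277·-0.3516 − -3.5829·4.9547 = +18.1134 (running +18.1134)
  i=2: -3.5829·0.1958 − 1.6055·-0.3516 = -0.1370 (running +17.9764)
  i=3: 1.6055·4.9547 − -1.0277·0.1958 = +8.1560 (running +26.1324)
Area = |Σ|/2 = |26.1324|/2 = 13.0662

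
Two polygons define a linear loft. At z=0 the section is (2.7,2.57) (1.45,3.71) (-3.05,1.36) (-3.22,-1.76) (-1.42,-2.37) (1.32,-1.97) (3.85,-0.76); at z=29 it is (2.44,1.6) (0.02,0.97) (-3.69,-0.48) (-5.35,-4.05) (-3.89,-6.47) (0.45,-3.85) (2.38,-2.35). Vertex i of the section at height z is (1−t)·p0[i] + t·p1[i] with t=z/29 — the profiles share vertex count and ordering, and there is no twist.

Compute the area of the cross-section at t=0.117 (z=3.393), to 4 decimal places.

Cross-section at t=0.117: each vertex is (1-t)·p0[i] + t·p1[i].
  v1: (1-0.117)·(2.7,2.57) + 0.117·(2.44,1.6) = (2.6696,2.4565)
  v2: (1-0.117)·(1.45,3.71) + 0.117·(0.02,0.97) = (1.2827,3.3894)
  v3: (1-0.117)·(-3.05,1.36) + 0.117·(-3.69,-0.48) = (-3.1249,1.1447)
  v4: (1-0.117)·(-3.22,-1.76) + 0.117·(-5.35,-4.05) = (-3.4692,-2.0279)
  v5: (1-0.117)·(-1.42,-2.37) + 0.117·(-3.89,-6.47) = (-1.7090,-2.8497)
  v6: (1-0.117)·(1.32,-1.97) + 0.117·(0.45,-3.85) = (1.2182,-2.1900)
  v7: (1-0.117)·(3.85,-0.76) + 0.117·(2.38,-2.35) = (3.6780,-0.9460)
Shoelace sum Σ(x_i·y_{i+1} − x_{i+1}·y_i):
  i=1: 2.6696·3.3894 − 1.2827·2.4565 = +5.8974 (running +5.8974)
  i=2: 1.2827·1.1447 − -3.1249·3.3894 = +12.0599 (running +17.9572)
  i=3: -3.1249·-2.0279 − -3.4692·1.1447 = +10.3083 (running +28.2656)
  i=4: -3.4692·-2.8497 − -1.7090·-2.0279 = +6.4205 (running +34.6860)
  i=5: -1.7090·-2.1900 − 1.2182·-2.8497 = +7.2142 (running +41.9002)
  i=6: 1.2182·-0.9460 − 3.6780·-2.1900 = +6.9022 (running +48.8024)
  i=7: 3.6780·2.4565 − 2.6696·-0.9460 = +11.5606 (running +60.3630)
Area = |Σ|/2 = |60.3630|/2 = 30.1815

Area at t=0.117: 30.1815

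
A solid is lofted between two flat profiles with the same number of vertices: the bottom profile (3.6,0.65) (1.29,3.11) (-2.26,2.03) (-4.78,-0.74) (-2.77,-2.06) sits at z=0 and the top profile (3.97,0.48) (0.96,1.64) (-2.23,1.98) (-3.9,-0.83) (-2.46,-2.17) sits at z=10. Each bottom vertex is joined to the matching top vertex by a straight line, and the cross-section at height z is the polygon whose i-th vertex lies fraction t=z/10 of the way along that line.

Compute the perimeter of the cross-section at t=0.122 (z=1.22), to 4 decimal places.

Perimeter at t=0.122: 19.8973

Cross-section at t=0.122: each vertex is (1-t)·p0[i] + t·p1[i].
  v1: (1-0.122)·(3.6,0.65) + 0.122·(3.97,0.48) = (3.6451,0.6293)
  v2: (1-0.122)·(1.29,3.11) + 0.122·(0.96,1.64) = (1.2497,2.9307)
  v3: (1-0.122)·(-2.26,2.03) + 0.122·(-2.23,1.98) = (-2.2563,2.0239)
  v4: (1-0.122)·(-4.78,-0.74) + 0.122·(-3.9,-0.83) = (-4.6726,-0.7510)
  v5: (1-0.122)·(-2.77,-2.06) + 0.122·(-2.46,-2.17) = (-2.7322,-2.0734)
Perimeter = Σ |v_{i+1} − v_i|:
  edge 1→2: √(-2.3954² + 2.3014²) = 3.3218 (running 3.3218)
  edge 2→3: √(-3.5061² + -0.9068²) = 3.6214 (running 6.9432)
  edge 3→4: √(-2.4163² + -2.7749²) = 3.6795 (running 10.6227)
  edge 4→5: √(1.9405² + -1.3224²) = 2.3482 (running 12.9709)
  edge 5→1: √(6.3773² + 2.7027²) = 6.9264 (running 19.8973)
Perimeter = 19.8973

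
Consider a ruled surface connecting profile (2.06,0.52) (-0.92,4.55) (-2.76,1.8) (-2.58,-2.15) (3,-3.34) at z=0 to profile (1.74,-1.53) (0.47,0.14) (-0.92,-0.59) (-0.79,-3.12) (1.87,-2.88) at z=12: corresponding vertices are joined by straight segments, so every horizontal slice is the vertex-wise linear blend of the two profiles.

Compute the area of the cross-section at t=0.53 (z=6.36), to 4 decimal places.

Area at t=0.53: 14.7479

Cross-section at t=0.53: each vertex is (1-t)·p0[i] + t·p1[i].
  v1: (1-0.53)·(2.06,0.52) + 0.53·(1.74,-1.53) = (1.8904,-0.5665)
  v2: (1-0.53)·(-0.92,4.55) + 0.53·(0.47,0.14) = (-0.1833,2.2127)
  v3: (1-0.53)·(-2.76,1.8) + 0.53·(-0.92,-0.59) = (-1.7848,0.5333)
  v4: (1-0.53)·(-2.58,-2.15) + 0.53·(-0.79,-3.12) = (-1.6313,-2.6641)
  v5: (1-0.53)·(3,-3.34) + 0.53·(1.87,-2.88) = (2.4011,-3.0962)
Shoelace sum Σ(x_i·y_{i+1} − x_{i+1}·y_i):
  i=1: 1.8904·2.2127 − -0.1833·-0.5665 = +4.0790 (running +4.0790)
  i=2: -0.1833·0.5333 − -1.7848·2.2127 = +3.8515 (running +7.9305)
  i=3: -1.7848·-2.6641 − -1.6313·0.5333 = +5.6249 (running +13.5554)
  i=4: -1.6313·-3.0962 − 2.4011·-2.6641 = +11.4476 (running +25.0030)
  i=5: 2.4011·-0.5665 − 1.8904·-3.0962 = +4.4928 (running +29.4958)
Area = |Σ|/2 = |29.4958|/2 = 14.7479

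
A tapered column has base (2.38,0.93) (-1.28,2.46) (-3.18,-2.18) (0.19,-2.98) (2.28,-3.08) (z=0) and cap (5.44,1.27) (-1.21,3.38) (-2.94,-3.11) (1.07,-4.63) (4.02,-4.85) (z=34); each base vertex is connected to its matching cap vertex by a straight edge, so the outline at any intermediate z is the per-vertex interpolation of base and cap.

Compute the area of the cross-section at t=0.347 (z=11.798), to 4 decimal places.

Area at t=0.347: 29.5118

Cross-section at t=0.347: each vertex is (1-t)·p0[i] + t·p1[i].
  v1: (1-0.347)·(2.38,0.93) + 0.347·(5.44,1.27) = (3.4418,1.0480)
  v2: (1-0.347)·(-1.28,2.46) + 0.347·(-1.21,3.38) = (-1.2557,2.7792)
  v3: (1-0.347)·(-3.18,-2.18) + 0.347·(-2.94,-3.11) = (-3.0967,-2.5027)
  v4: (1-0.347)·(0.19,-2.98) + 0.347·(1.07,-4.63) = (0.4954,-3.5526)
  v5: (1-0.347)·(2.28,-3.08) + 0.347·(4.02,-4.85) = (2.8838,-3.6942)
Shoelace sum Σ(x_i·y_{i+1} − x_{i+1}·y_i):
  i=1: 3.4418·2.7792 − -1.2557·1.0480 = +10.8816 (running +10.8816)
  i=2: -1.2557·-2.5027 − -3.0967·2.7792 = +11.7492 (running +22.6308)
  i=3: -3.0967·-3.5526 − 0.4954·-2.5027 = +12.2410 (running +34.8718)
  i=4: 0.4954·-3.6942 − 2.8838·-3.5526 = +8.4148 (running +43.2866)
  i=5: 2.8838·1.0480 − 3.4418·-3.6942 = +15.7369 (running +59.0235)
Area = |Σ|/2 = |59.0235|/2 = 29.5118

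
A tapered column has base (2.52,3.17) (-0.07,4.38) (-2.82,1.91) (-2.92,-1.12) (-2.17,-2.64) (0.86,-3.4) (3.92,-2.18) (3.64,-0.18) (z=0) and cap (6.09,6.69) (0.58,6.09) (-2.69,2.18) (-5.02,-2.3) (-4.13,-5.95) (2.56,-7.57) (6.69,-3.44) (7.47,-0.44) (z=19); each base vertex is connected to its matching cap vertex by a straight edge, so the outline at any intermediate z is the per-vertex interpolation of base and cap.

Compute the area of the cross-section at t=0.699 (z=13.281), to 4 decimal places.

Cross-section at t=0.699: each vertex is (1-t)·p0[i] + t·p1[i].
  v1: (1-0.699)·(2.52,3.17) + 0.699·(6.09,6.69) = (5.0154,5.6305)
  v2: (1-0.699)·(-0.07,4.38) + 0.699·(0.58,6.09) = (0.3843,5.5753)
  v3: (1-0.699)·(-2.82,1.91) + 0.699·(-2.69,2.18) = (-2.7291,2.0987)
  v4: (1-0.699)·(-2.92,-1.12) + 0.699·(-5.02,-2.3) = (-4.3879,-1.9448)
  v5: (1-0.699)·(-2.17,-2.64) + 0.699·(-4.13,-5.95) = (-3.5400,-4.9537)
  v6: (1-0.699)·(0.86,-3.4) + 0.699·(2.56,-7.57) = (2.0483,-6.3148)
  v7: (1-0.699)·(3.92,-2.18) + 0.699·(6.69,-3.44) = (5.8562,-3.0607)
  v8: (1-0.699)·(3.64,-0.18) + 0.699·(7.47,-0.44) = (6.3172,-0.3617)
Shoelace sum Σ(x_i·y_{i+1} − x_{i+1}·y_i):
  i=1: 5.0154·5.5753 − 0.3843·5.6305 = +25.7984 (running +25.7984)
  i=2: 0.3843·2.0987 − -2.7291·5.5753 = +16.0223 (running +41.8207)
  i=3: -2.7291·-1.9448 − -4.3879·2.0987 = +14.5167 (running +56.3374)
  i=4: -4.3879·-4.9537 − -3.5400·-1.9448 = +14.8516 (running +71.1890)
  i=5: -3.5400·-6.3148 − 2.0483·-4.9537 = +32.5014 (running +103.6904)
  i=6: 2.0483·-3.0607 − 5.8562·-6.3148 = +30.7118 (running +134.4022)
  i=7: 5.8562·-0.3617 − 6.3172·-3.0607 = +17.2168 (running +151.6189)
  i=8: 6.3172·5.6305 − 5.0154·-0.3617 = +37.3830 (running +189.0019)
Area = |Σ|/2 = |189.0019|/2 = 94.5010

Area at t=0.699: 94.5010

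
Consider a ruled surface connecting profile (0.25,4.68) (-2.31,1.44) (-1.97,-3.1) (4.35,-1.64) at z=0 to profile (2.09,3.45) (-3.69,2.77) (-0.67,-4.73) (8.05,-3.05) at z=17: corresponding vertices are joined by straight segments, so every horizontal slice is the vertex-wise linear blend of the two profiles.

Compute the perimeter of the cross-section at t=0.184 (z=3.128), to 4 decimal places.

Perimeter at t=0.184: 24.0265

Cross-section at t=0.184: each vertex is (1-t)·p0[i] + t·p1[i].
  v1: (1-0.184)·(0.25,4.68) + 0.184·(2.09,3.45) = (0.5886,4.4537)
  v2: (1-0.184)·(-2.31,1.44) + 0.184·(-3.69,2.77) = (-2.5639,1.6847)
  v3: (1-0.184)·(-1.97,-3.1) + 0.184·(-0.67,-4.73) = (-1.7308,-3.3999)
  v4: (1-0.184)·(4.35,-1.64) + 0.184·(8.05,-3.05) = (5.0308,-1.8994)
Perimeter = Σ |v_{i+1} − v_i|:
  edge 1→2: √(-3.1525² + -2.7690²) = 4.1959 (running 4.1959)
  edge 2→3: √(0.8331² + -5.0846²) = 5.1524 (running 9.3483)
  edge 3→4: √(6.7616² + 1.5005²) = 6.9261 (running 16.2744)
  edge 4→1: √(-4.4422² + 6.3531²) = 7.7521 (running 24.0265)
Perimeter = 24.0265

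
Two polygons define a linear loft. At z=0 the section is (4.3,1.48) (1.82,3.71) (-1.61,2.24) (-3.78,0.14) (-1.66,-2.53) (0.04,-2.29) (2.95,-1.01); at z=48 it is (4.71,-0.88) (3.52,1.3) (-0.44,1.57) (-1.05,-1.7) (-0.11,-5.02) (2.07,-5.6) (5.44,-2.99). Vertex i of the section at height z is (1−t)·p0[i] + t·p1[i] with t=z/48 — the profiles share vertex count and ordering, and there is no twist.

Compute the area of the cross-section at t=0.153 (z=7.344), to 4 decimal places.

Area at t=0.153: 30.8809

Cross-section at t=0.153: each vertex is (1-t)·p0[i] + t·p1[i].
  v1: (1-0.153)·(4.3,1.48) + 0.153·(4.71,-0.88) = (4.3627,1.1189)
  v2: (1-0.153)·(1.82,3.71) + 0.153·(3.52,1.3) = (2.0801,3.3413)
  v3: (1-0.153)·(-1.61,2.24) + 0.153·(-0.44,1.57) = (-1.4310,2.1375)
  v4: (1-0.153)·(-3.78,0.14) + 0.153·(-1.05,-1.7) = (-3.3623,-0.1415)
  v5: (1-0.153)·(-1.66,-2.53) + 0.153·(-0.11,-5.02) = (-1.4228,-2.9110)
  v6: (1-0.153)·(0.04,-2.29) + 0.153·(2.07,-5.6) = (0.3506,-2.7964)
  v7: (1-0.153)·(2.95,-1.01) + 0.153·(5.44,-2.99) = (3.3310,-1.3129)
Shoelace sum Σ(x_i·y_{i+1} − x_{i+1}·y_i):
  i=1: 4.3627·3.3413 − 2.0801·1.1189 = +12.2496 (running +12.2496)
  i=2: 2.0801·2.1375 − -1.4310·3.3413 = +9.2275 (running +21.4771)
  i=3: -1.4310·-0.1415 − -3.3623·2.1375 = +7.3894 (running +28.8665)
  i=4: -3.3623·-2.9110 − -1.4228·-0.1415 = +9.5862 (running +38.4527)
  i=5: -1.4228·-2.7964 − 0.3506·-2.9110 = +4.9995 (running +43.4522)
  i=6: 0.3506·-1.3129 − 3.3310·-2.7964 = +8.8545 (running +52.3067)
  i=7: 3.3310·1.1189 − 4.3627·-1.3129 = +9.4551 (running +61.7618)
Area = |Σ|/2 = |61.7618|/2 = 30.8809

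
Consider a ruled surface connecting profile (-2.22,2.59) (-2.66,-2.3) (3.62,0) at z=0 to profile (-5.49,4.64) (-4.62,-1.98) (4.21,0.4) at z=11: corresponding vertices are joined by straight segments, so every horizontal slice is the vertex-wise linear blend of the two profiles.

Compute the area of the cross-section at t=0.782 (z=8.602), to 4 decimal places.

Cross-section at t=0.782: each vertex is (1-t)·p0[i] + t·p1[i].
  v1: (1-0.782)·(-2.22,2.59) + 0.782·(-5.49,4.64) = (-4.7771,4.1931)
  v2: (1-0.782)·(-2.66,-2.3) + 0.782·(-4.62,-1.98) = (-4.1927,-2.0498)
  v3: (1-0.782)·(3.62,0) + 0.782·(4.21,0.4) = (4.0814,0.3128)
Shoelace sum Σ(x_i·y_{i+1} − x_{i+1}·y_i):
  i=1: -4.7771·-2.0498 − -4.1927·4.1931 = +27.3725 (running +27.3725)
  i=2: -4.1927·0.3128 − 4.0814·-2.0498 = +7.0544 (running +34.4269)
  i=3: 4.0814·4.1931 − -4.7771·0.3128 = +18.6079 (running +53.0348)
Area = |Σ|/2 = |53.0348|/2 = 26.5174

Area at t=0.782: 26.5174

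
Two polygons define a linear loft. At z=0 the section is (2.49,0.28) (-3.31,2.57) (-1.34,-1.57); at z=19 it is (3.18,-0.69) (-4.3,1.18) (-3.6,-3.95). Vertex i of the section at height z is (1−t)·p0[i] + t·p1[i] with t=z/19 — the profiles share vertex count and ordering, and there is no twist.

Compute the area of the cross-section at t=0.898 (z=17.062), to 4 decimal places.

Area at t=0.898: 17.5843

Cross-section at t=0.898: each vertex is (1-t)·p0[i] + t·p1[i].
  v1: (1-0.898)·(2.49,0.28) + 0.898·(3.18,-0.69) = (3.1096,-0.5911)
  v2: (1-0.898)·(-3.31,2.57) + 0.898·(-4.3,1.18) = (-4.1990,1.3218)
  v3: (1-0.898)·(-1.34,-1.57) + 0.898·(-3.6,-3.95) = (-3.3695,-3.7072)
Shoelace sum Σ(x_i·y_{i+1} − x_{i+1}·y_i):
  i=1: 3.1096·1.3218 − -4.1990·-0.5911 = +1.6284 (running +1.6284)
  i=2: -4.1990·-3.7072 − -3.3695·1.3218 = +20.0205 (running +21.6488)
  i=3: -3.3695·-0.5911 − 3.1096·-3.7072 = +13.5197 (running +35.1685)
Area = |Σ|/2 = |35.1685|/2 = 17.5843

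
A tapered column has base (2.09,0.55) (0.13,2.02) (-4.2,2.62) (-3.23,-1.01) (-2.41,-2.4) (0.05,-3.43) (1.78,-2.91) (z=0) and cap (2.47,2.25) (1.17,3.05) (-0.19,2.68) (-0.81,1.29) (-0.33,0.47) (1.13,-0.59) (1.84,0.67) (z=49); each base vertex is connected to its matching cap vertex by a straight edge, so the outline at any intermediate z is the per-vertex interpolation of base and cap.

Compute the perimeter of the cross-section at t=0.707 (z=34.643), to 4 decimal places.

Perimeter at t=0.707: 12.9163

Cross-section at t=0.707: each vertex is (1-t)·p0[i] + t·p1[i].
  v1: (1-0.707)·(2.09,0.55) + 0.707·(2.47,2.25) = (2.3587,1.7519)
  v2: (1-0.707)·(0.13,2.02) + 0.707·(1.17,3.05) = (0.8653,2.7482)
  v3: (1-0.707)·(-4.2,2.62) + 0.707·(-0.19,2.68) = (-1.3649,2.6624)
  v4: (1-0.707)·(-3.23,-1.01) + 0.707·(-0.81,1.29) = (-1.5191,0.6161)
  v5: (1-0.707)·(-2.41,-2.4) + 0.707·(-0.33,0.47) = (-0.9394,-0.3709)
  v6: (1-0.707)·(0.05,-3.43) + 0.707·(1.13,-0.59) = (0.8136,-1.4221)
  v7: (1-0.707)·(1.78,-2.91) + 0.707·(1.84,0.67) = (1.8224,-0.3789)
Perimeter = Σ |v_{i+1} − v_i|:
  edge 1→2: √(-1.4934² + 0.9963²) = 1.7952 (running 1.7952)
  edge 2→3: √(-2.2302² + -0.0858²) = 2.2319 (running 4.0271)
  edge 3→4: √(-0.1541² + -2.0463²) = 2.0521 (running 6.0792)
  edge 4→5: √(0.5796² + -0.9870²) = 1.1446 (running 7.2238)
  edge 5→6: √(1.7530² + -1.0512²) = 2.0440 (running 9.2678)
  edge 6→7: √(1.0089² + 1.0432²) = 1.4512 (running 10.7191)
  edge 7→1: √(0.5362² + 2.1308²) = 2.1973 (running 12.9163)
Perimeter = 12.9163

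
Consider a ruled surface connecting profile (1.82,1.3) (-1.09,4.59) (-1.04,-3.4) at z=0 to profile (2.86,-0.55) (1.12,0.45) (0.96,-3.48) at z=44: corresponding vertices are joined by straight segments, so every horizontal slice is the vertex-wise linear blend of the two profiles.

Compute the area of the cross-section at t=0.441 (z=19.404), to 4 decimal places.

Area at t=0.441: 7.4695

Cross-section at t=0.441: each vertex is (1-t)·p0[i] + t·p1[i].
  v1: (1-0.441)·(1.82,1.3) + 0.441·(2.86,-0.55) = (2.2786,0.4841)
  v2: (1-0.441)·(-1.09,4.59) + 0.441·(1.12,0.45) = (-0.1154,2.7643)
  v3: (1-0.441)·(-1.04,-3.4) + 0.441·(0.96,-3.48) = (-0.1580,-3.4353)
Shoelace sum Σ(x_i·y_{i+1} − x_{i+1}·y_i):
  i=1: 2.2786·2.7643 − -0.1154·0.4841 = +6.3546 (running +6.3546)
  i=2: -0.1154·-3.4353 − -0.1580·2.7643 = +0.8332 (running +7.1878)
  i=3: -0.1580·0.4841 − 2.2786·-3.4353 = +7.7513 (running +14.9390)
Area = |Σ|/2 = |14.9390|/2 = 7.4695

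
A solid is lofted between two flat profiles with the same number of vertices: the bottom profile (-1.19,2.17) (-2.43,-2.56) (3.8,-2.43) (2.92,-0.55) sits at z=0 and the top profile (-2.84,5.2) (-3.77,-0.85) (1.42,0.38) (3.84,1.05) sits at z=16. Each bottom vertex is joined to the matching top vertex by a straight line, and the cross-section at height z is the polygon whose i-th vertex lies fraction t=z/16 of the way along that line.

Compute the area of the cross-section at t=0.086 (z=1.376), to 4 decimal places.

Area at t=0.086: 17.7330

Cross-section at t=0.086: each vertex is (1-t)·p0[i] + t·p1[i].
  v1: (1-0.086)·(-1.19,2.17) + 0.086·(-2.84,5.2) = (-1.3319,2.4306)
  v2: (1-0.086)·(-2.43,-2.56) + 0.086·(-3.77,-0.85) = (-2.5452,-2.4129)
  v3: (1-0.086)·(3.8,-2.43) + 0.086·(1.42,0.38) = (3.5953,-2.1883)
  v4: (1-0.086)·(2.92,-0.55) + 0.086·(3.84,1.05) = (2.9991,-0.4124)
Shoelace sum Σ(x_i·y_{i+1} − x_{i+1}·y_i):
  i=1: -1.3319·-2.4129 − -2.5452·2.4306 = +9.4002 (running +9.4002)
  i=2: -2.5452·-2.1883 − 3.5953·-2.4129 = +14.2451 (running +23.6453)
  i=3: 3.5953·-0.4124 − 2.9991·-2.1883 = +5.0804 (running +28.7257)
  i=4: 2.9991·2.4306 − -1.3319·-0.4124 = +6.7403 (running +35.4661)
Area = |Σ|/2 = |35.4661|/2 = 17.7330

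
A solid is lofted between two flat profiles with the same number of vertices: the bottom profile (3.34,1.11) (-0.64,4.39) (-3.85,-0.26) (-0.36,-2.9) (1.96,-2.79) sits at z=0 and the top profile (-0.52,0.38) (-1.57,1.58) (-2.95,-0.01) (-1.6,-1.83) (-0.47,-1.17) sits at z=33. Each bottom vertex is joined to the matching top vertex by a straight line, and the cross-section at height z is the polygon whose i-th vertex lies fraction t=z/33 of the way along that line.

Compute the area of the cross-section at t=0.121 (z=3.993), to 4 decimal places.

Area at t=0.121: 26.5346

Cross-section at t=0.121: each vertex is (1-t)·p0[i] + t·p1[i].
  v1: (1-0.121)·(3.34,1.11) + 0.121·(-0.52,0.38) = (2.8729,1.0217)
  v2: (1-0.121)·(-0.64,4.39) + 0.121·(-1.57,1.58) = (-0.7525,4.0500)
  v3: (1-0.121)·(-3.85,-0.26) + 0.121·(-2.95,-0.01) = (-3.7411,-0.2298)
  v4: (1-0.121)·(-0.36,-2.9) + 0.121·(-1.6,-1.83) = (-0.5100,-2.7705)
  v5: (1-0.121)·(1.96,-2.79) + 0.121·(-0.47,-1.17) = (1.6660,-2.5940)
Shoelace sum Σ(x_i·y_{i+1} − x_{i+1}·y_i):
  i=1: 2.8729·4.0500 − -0.7525·1.0217 = +12.4042 (running +12.4042)
  i=2: -0.7525·-0.2298 − -3.7411·4.0500 = +15.3243 (running +27.7285)
  i=3: -3.7411·-2.7705 − -0.5100·-0.2298 = +10.2476 (running +37.9762)
  i=4: -0.5100·-2.5940 − 1.6660·-2.7705 = +5.9387 (running +43.9148)
  i=5: 1.6660·1.0217 − 2.8729·-2.5940 = +9.1544 (running +53.0692)
Area = |Σ|/2 = |53.0692|/2 = 26.5346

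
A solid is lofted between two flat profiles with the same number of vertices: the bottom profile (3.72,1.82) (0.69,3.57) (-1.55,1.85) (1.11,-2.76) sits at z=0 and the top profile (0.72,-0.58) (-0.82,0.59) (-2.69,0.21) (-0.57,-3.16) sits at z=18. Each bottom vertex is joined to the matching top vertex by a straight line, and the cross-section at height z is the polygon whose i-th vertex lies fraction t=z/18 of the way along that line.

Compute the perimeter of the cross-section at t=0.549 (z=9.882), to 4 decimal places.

Perimeter at t=0.549: 13.4420

Cross-section at t=0.549: each vertex is (1-t)·p0[i] + t·p1[i].
  v1: (1-0.549)·(3.72,1.82) + 0.549·(0.72,-0.58) = (2.0730,0.5024)
  v2: (1-0.549)·(0.69,3.57) + 0.549·(-0.82,0.59) = (-0.1390,1.9340)
  v3: (1-0.549)·(-1.55,1.85) + 0.549·(-2.69,0.21) = (-2.1759,0.9496)
  v4: (1-0.549)·(1.11,-2.76) + 0.549·(-0.57,-3.16) = (0.1877,-2.9796)
Perimeter = Σ |v_{i+1} − v_i|:
  edge 1→2: √(-2.2120² + 1.4316²) = 2.6348 (running 2.6348)
  edge 2→3: √(-2.0369² + -0.9843²) = 2.2622 (running 4.8971)
  edge 3→4: √(2.3635² + -3.9292²) = 4.5853 (running 9.4824)
  edge 4→1: √(1.8853² + 3.4820²) = 3.9596 (running 13.4420)
Perimeter = 13.4420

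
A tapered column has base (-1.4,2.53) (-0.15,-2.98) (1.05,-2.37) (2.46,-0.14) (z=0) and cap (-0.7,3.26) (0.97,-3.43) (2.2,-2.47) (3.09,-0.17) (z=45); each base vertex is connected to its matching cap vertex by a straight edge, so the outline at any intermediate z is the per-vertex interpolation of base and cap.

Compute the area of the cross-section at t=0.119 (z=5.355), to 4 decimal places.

Area at t=0.119: 9.9953

Cross-section at t=0.119: each vertex is (1-t)·p0[i] + t·p1[i].
  v1: (1-0.119)·(-1.4,2.53) + 0.119·(-0.7,3.26) = (-1.3167,2.6169)
  v2: (1-0.119)·(-0.15,-2.98) + 0.119·(0.97,-3.43) = (-0.0167,-3.0335)
  v3: (1-0.119)·(1.05,-2.37) + 0.119·(2.2,-2.47) = (1.1869,-2.3819)
  v4: (1-0.119)·(2.46,-0.14) + 0.119·(3.09,-0.17) = (2.5350,-0.1436)
Shoelace sum Σ(x_i·y_{i+1} − x_{i+1}·y_i):
  i=1: -1.3167·-3.0335 − -0.0167·2.6169 = +4.0380 (running +4.0380)
  i=2: -0.0167·-2.3819 − 1.1869·-3.0335 = +3.6402 (running +7.6782)
  i=3: 1.1869·-0.1436 − 2.5350·-2.3819 = +5.8676 (running +13.5459)
  i=4: 2.5350·2.6169 − -1.3167·-0.1436 = +6.4446 (running +19.9905)
Area = |Σ|/2 = |19.9905|/2 = 9.9953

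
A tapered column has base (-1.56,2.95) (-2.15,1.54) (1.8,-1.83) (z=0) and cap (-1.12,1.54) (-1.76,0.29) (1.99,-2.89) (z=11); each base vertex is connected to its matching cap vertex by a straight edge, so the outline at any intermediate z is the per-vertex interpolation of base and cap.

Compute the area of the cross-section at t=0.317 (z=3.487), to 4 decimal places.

Cross-section at t=0.317: each vertex is (1-t)·p0[i] + t·p1[i].
  v1: (1-0.317)·(-1.56,2.95) + 0.317·(-1.12,1.54) = (-1.4205,2.5030)
  v2: (1-0.317)·(-2.15,1.54) + 0.317·(-1.76,0.29) = (-2.0264,1.1438)
  v3: (1-0.317)·(1.8,-1.83) + 0.317·(1.99,-2.89) = (1.8602,-2.1660)
Shoelace sum Σ(x_i·y_{i+1} − x_{i+1}·y_i):
  i=1: -1.4205·1.1438 − -2.0264·2.5030 = +3.4473 (running +3.4473)
  i=2: -2.0264·-2.1660 − 1.8602·1.1438 = +2.2615 (running +5.7089)
  i=3: 1.8602·2.5030 − -1.4205·-2.1660 = +1.5793 (running +7.2882)
Area = |Σ|/2 = |7.2882|/2 = 3.6441

Area at t=0.317: 3.6441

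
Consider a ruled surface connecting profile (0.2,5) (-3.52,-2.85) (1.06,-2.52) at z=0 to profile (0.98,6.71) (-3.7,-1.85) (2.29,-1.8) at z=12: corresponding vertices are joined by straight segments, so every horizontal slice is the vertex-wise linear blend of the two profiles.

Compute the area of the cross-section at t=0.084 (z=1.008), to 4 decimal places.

Cross-section at t=0.084: each vertex is (1-t)·p0[i] + t·p1[i].
  v1: (1-0.084)·(0.2,5) + 0.084·(0.98,6.71) = (0.2655,5.1436)
  v2: (1-0.084)·(-3.52,-2.85) + 0.084·(-3.7,-1.85) = (-3.5351,-2.7660)
  v3: (1-0.084)·(1.06,-2.52) + 0.084·(2.29,-1.8) = (1.1633,-2.4595)
Shoelace sum Σ(x_i·y_{i+1} − x_{i+1}·y_i):
  i=1: 0.2655·-2.7660 − -3.5351·5.1436 = +17.4490 (running +17.4490)
  i=2: -3.5351·-2.4595 − 1.1633·-2.7660 = +11.9124 (running +29.3614)
  i=3: 1.1633·5.1436 − 0.2655·-2.4595 = +6.6368 (running +35.9981)
Area = |Σ|/2 = |35.9981|/2 = 17.9991

Area at t=0.084: 17.9991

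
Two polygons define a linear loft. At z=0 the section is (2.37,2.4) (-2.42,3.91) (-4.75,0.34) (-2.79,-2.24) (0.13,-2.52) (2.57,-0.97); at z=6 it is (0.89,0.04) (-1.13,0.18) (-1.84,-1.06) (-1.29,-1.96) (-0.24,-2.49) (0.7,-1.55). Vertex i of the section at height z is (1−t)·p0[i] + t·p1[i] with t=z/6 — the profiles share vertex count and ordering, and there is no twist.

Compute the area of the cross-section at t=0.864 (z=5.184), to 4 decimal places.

Area at t=0.864: 7.5087

Cross-section at t=0.864: each vertex is (1-t)·p0[i] + t·p1[i].
  v1: (1-0.864)·(2.37,2.4) + 0.864·(0.89,0.04) = (1.0913,0.3610)
  v2: (1-0.864)·(-2.42,3.91) + 0.864·(-1.13,0.18) = (-1.3054,0.6873)
  v3: (1-0.864)·(-4.75,0.34) + 0.864·(-1.84,-1.06) = (-2.2358,-0.8696)
  v4: (1-0.864)·(-2.79,-2.24) + 0.864·(-1.29,-1.96) = (-1.4940,-1.9981)
  v5: (1-0.864)·(0.13,-2.52) + 0.864·(-0.24,-2.49) = (-0.1897,-2.4941)
  v6: (1-0.864)·(2.57,-0.97) + 0.864·(0.7,-1.55) = (0.9543,-1.4711)
Shoelace sum Σ(x_i·y_{i+1} − x_{i+1}·y_i):
  i=1: 1.0913·0.6873 − -1.3054·0.3610 = +1.2212 (running +1.2212)
  i=2: -1.3054·-0.8696 − -2.2358·0.6873 = +2.6718 (running +3.8930)
  i=3: -2.2358·-1.9981 − -1.4940·-0.8696 = +3.1680 (running +7.0611)
  i=4: -1.4940·-2.4941 − -0.1897·-1.9981 = +3.3472 (running +10.4082)
  i=5: -0.1897·-1.4711 − 0.9543·-2.4941 = +2.6592 (running +13.0674)
  i=6: 0.9543·0.3610 − 1.0913·-1.4711 = +1.9499 (running +15.0173)
Area = |Σ|/2 = |15.0173|/2 = 7.5087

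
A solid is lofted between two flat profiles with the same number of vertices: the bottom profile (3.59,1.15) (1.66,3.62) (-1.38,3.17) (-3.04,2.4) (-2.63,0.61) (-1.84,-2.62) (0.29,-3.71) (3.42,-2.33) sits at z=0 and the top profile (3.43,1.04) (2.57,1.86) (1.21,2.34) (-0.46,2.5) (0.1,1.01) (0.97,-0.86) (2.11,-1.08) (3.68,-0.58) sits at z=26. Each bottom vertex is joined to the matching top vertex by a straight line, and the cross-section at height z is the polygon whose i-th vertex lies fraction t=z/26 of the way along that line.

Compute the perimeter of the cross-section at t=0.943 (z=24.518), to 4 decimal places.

Cross-section at t=0.943: each vertex is (1-t)·p0[i] + t·p1[i].
  v1: (1-0.943)·(3.59,1.15) + 0.943·(3.43,1.04) = (3.4391,1.0463)
  v2: (1-0.943)·(1.66,3.62) + 0.943·(2.57,1.86) = (2.5181,1.9603)
  v3: (1-0.943)·(-1.38,3.17) + 0.943·(1.21,2.34) = (1.0624,2.3873)
  v4: (1-0.943)·(-3.04,2.4) + 0.943·(-0.46,2.5) = (-0.6071,2.4943)
  v5: (1-0.943)·(-2.63,0.61) + 0.943·(0.1,1.01) = (-0.0556,0.9872)
  v6: (1-0.943)·(-1.84,-2.62) + 0.943·(0.97,-0.86) = (0.8098,-0.9603)
  v7: (1-0.943)·(0.29,-3.71) + 0.943·(2.11,-1.08) = (2.0063,-1.2299)
  v8: (1-0.943)·(3.42,-2.33) + 0.943·(3.68,-0.58) = (3.6652,-0.6798)
Perimeter = Σ |v_{i+1} − v_i|:
  edge 1→2: √(-0.9210² + 0.9141²) = 1.2976 (running 1.2976)
  edge 2→3: √(-1.4558² + 0.4270²) = 1.5171 (running 2.8147)
  edge 3→4: √(-1.6694² + 0.1070²) = 1.6729 (running 4.4875)
  edge 4→5: √(0.5514² + -1.5071²) = 1.6048 (running 6.0923)
  edge 5→6: √(0.8654² + -1.9475²) = 2.1312 (running 8.2235)
  edge 6→7: √(1.1964² + -0.2696²) = 1.2264 (running 9.4499)
  edge 7→8: √(1.6589² + 0.5502²) = 1.7478 (running 11.1977)
  edge 8→1: √(-0.2261² + 1.7260²) = 1.7408 (running 12.9385)
Perimeter = 12.9385

Perimeter at t=0.943: 12.9385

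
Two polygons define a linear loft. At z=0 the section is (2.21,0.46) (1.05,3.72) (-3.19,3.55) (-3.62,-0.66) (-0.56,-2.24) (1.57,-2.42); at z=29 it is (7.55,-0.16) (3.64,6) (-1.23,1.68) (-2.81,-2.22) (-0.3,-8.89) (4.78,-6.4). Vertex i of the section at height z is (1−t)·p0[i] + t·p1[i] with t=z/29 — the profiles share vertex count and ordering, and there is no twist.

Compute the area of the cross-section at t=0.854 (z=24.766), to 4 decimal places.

Cross-section at t=0.854: each vertex is (1-t)·p0[i] + t·p1[i].
  v1: (1-0.854)·(2.21,0.46) + 0.854·(7.55,-0.16) = (6.7704,-0.0695)
  v2: (1-0.854)·(1.05,3.72) + 0.854·(3.64,6) = (3.2619,5.6671)
  v3: (1-0.854)·(-3.19,3.55) + 0.854·(-1.23,1.68) = (-1.5162,1.9530)
  v4: (1-0.854)·(-3.62,-0.66) + 0.854·(-2.81,-2.22) = (-2.9283,-1.9922)
  v5: (1-0.854)·(-0.56,-2.24) + 0.854·(-0.3,-8.89) = (-0.3380,-7.9191)
  v6: (1-0.854)·(1.57,-2.42) + 0.854·(4.78,-6.4) = (4.3113,-5.8189)
Shoelace sum Σ(x_i·y_{i+1} − x_{i+1}·y_i):
  i=1: 6.7704·5.6671 − 3.2619·-0.0695 = +38.5951 (running +38.5951)
  i=2: 3.2619·1.9530 − -1.5162·5.6671 = +14.9627 (running +53.5578)
  i=3: -1.5162·-1.9922 − -2.9283·1.9530 = +8.7395 (running +62.2973)
  i=4: -2.9283·-7.9191 − -0.3380·-1.9922 = +22.5159 (running +84.8132)
  i=5: -0.3380·-5.8189 − 4.3113·-7.9191 = +36.1085 (running +120.9217)
  i=6: 4.3113·-0.0695 − 6.7704·-5.8189 = +39.0966 (running +160.0183)
Area = |Σ|/2 = |160.0183|/2 = 80.0092

Area at t=0.854: 80.0092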